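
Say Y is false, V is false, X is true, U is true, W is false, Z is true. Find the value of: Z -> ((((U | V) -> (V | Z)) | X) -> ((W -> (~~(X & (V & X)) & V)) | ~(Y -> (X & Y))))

U | V = True | False = True
V | Z = False | True = True
(U | V) -> (V | Z) = True -> True = True
((U | V) -> (V | Z)) | X = True | True = True
V & X = False & True = False
X & (V & X) = True & False = False
~(X & (V & X)) = ~False = True
~~(X & (V & X)) = ~True = False
~~(X & (V & X)) & V = False & False = False
W -> (~~(X & (V & X)) & V) = False -> False = True
X & Y = True & False = False
Y -> (X & Y) = False -> False = True
~(Y -> (X & Y)) = ~True = False
(W -> (~~(X & (V & X)) & V)) | ~(Y -> (X & Y)) = True | False = True
(((U | V) -> (V | Z)) | X) -> ((W -> (~~(X & (V & X)) & V)) | ~(Y -> (X & Y))) = True -> True = True
Z -> ((((U | V) -> (V | Z)) | X) -> ((W -> (~~(X & (V & X)) & V)) | ~(Y -> (X & Y)))) = True -> True = True

True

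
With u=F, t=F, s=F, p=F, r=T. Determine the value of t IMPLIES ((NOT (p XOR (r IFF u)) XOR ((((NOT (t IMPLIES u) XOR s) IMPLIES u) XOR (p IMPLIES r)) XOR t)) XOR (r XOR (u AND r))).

T

r IFF u = T IFF F = F
p XOR (r IFF u) = F XOR F = F
NOT (p XOR (r IFF u)) = NOT F = T
t IMPLIES u = F IMPLIES F = T
NOT (t IMPLIES u) = NOT T = F
NOT (t IMPLIES u) XOR s = F XOR F = F
(NOT (t IMPLIES u) XOR s) IMPLIES u = F IMPLIES F = T
p IMPLIES r = F IMPLIES T = T
((NOT (t IMPLIES u) XOR s) IMPLIES u) XOR (p IMPLIES r) = T XOR T = F
(((NOT (t IMPLIES u) XOR s) IMPLIES u) XOR (p IMPLIES r)) XOR t = F XOR F = F
NOT (p XOR (r IFF u)) XOR ((((NOT (t IMPLIES u) XOR s) IMPLIES u) XOR (p IMPLIES r)) XOR t) = T XOR F = T
u AND r = F AND T = F
r XOR (u AND r) = T XOR F = T
(NOT (p XOR (r IFF u)) XOR ((((NOT (t IMPLIES u) XOR s) IMPLIES u) XOR (p IMPLIES r)) XOR t)) XOR (r XOR (u AND r)) = T XOR T = F
t IMPLIES ((NOT (p XOR (r IFF u)) XOR ((((NOT (t IMPLIES u) XOR s) IMPLIES u) XOR (p IMPLIES r)) XOR t)) XOR (r XOR (u AND r))) = F IMPLIES F = T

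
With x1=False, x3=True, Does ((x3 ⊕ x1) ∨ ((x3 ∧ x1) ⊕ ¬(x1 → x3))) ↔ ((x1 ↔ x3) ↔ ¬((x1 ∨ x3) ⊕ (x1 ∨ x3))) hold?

Substituting x1=False, x3=True:
x3 ⊕ x1 = True ⊕ False = True
x3 ∧ x1 = True ∧ False = False
x1 → x3 = False → True = True
¬(x1 → x3) = ¬True = False
(x3 ∧ x1) ⊕ ¬(x1 → x3) = False ⊕ False = False
(x3 ⊕ x1) ∨ ((x3 ∧ x1) ⊕ ¬(x1 → x3)) = True ∨ False = True
x1 ↔ x3 = False ↔ True = False
x1 ∨ x3 = False ∨ True = True
x1 ∨ x3 = False ∨ True = True
(x1 ∨ x3) ⊕ (x1 ∨ x3) = True ⊕ True = False
¬((x1 ∨ x3) ⊕ (x1 ∨ x3)) = ¬False = True
(x1 ↔ x3) ↔ ¬((x1 ∨ x3) ⊕ (x1 ∨ x3)) = False ↔ True = False
((x3 ⊕ x1) ∨ ((x3 ∧ x1) ⊕ ¬(x1 → x3))) ↔ ((x1 ↔ x3) ↔ ¬((x1 ∨ x3) ⊕ (x1 ∨ x3))) = True ↔ False = False

False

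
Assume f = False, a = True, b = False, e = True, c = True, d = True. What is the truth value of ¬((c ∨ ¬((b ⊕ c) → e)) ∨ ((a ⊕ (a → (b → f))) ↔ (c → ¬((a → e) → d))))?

False

b ⊕ c = False ⊕ True = True
(b ⊕ c) → e = True → True = True
¬((b ⊕ c) → e) = ¬True = False
c ∨ ¬((b ⊕ c) → e) = True ∨ False = True
b → f = False → False = True
a → (b → f) = True → True = True
a ⊕ (a → (b → f)) = True ⊕ True = False
a → e = True → True = True
(a → e) → d = True → True = True
¬((a → e) → d) = ¬True = False
c → ¬((a → e) → d) = True → False = False
(a ⊕ (a → (b → f))) ↔ (c → ¬((a → e) → d)) = False ↔ False = True
(c ∨ ¬((b ⊕ c) → e)) ∨ ((a ⊕ (a → (b → f))) ↔ (c → ¬((a → e) → d))) = True ∨ True = True
¬((c ∨ ¬((b ⊕ c) → e)) ∨ ((a ⊕ (a → (b → f))) ↔ (c → ¬((a → e) → d)))) = ¬True = False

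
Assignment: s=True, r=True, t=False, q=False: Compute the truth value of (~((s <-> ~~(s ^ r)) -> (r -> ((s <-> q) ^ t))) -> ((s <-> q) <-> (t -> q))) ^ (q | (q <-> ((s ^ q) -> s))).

True

s ^ r = True ^ True = False
~(s ^ r) = ~False = True
~~(s ^ r) = ~True = False
s <-> ~~(s ^ r) = True <-> False = False
s <-> q = True <-> False = False
(s <-> q) ^ t = False ^ False = False
r -> ((s <-> q) ^ t) = True -> False = False
(s <-> ~~(s ^ r)) -> (r -> ((s <-> q) ^ t)) = False -> False = True
~((s <-> ~~(s ^ r)) -> (r -> ((s <-> q) ^ t))) = ~True = False
s <-> q = True <-> False = False
t -> q = False -> False = True
(s <-> q) <-> (t -> q) = False <-> True = False
~((s <-> ~~(s ^ r)) -> (r -> ((s <-> q) ^ t))) -> ((s <-> q) <-> (t -> q)) = False -> False = True
s ^ q = True ^ False = True
(s ^ q) -> s = True -> True = True
q <-> ((s ^ q) -> s) = False <-> True = False
q | (q <-> ((s ^ q) -> s)) = False | False = False
(~((s <-> ~~(s ^ r)) -> (r -> ((s <-> q) ^ t))) -> ((s <-> q) <-> (t -> q))) ^ (q | (q <-> ((s ^ q) -> s))) = True ^ False = True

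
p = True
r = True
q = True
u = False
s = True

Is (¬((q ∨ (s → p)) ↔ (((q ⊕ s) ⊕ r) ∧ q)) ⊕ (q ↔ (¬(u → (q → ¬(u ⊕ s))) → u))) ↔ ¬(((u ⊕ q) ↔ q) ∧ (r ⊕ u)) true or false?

False

s → p = True → True = True
q ∨ (s → p) = True ∨ True = True
q ⊕ s = True ⊕ True = False
(q ⊕ s) ⊕ r = False ⊕ True = True
((q ⊕ s) ⊕ r) ∧ q = True ∧ True = True
(q ∨ (s → p)) ↔ (((q ⊕ s) ⊕ r) ∧ q) = True ↔ True = True
¬((q ∨ (s → p)) ↔ (((q ⊕ s) ⊕ r) ∧ q)) = ¬True = False
u ⊕ s = False ⊕ True = True
¬(u ⊕ s) = ¬True = False
q → ¬(u ⊕ s) = True → False = False
u → (q → ¬(u ⊕ s)) = False → False = True
¬(u → (q → ¬(u ⊕ s))) = ¬True = False
¬(u → (q → ¬(u ⊕ s))) → u = False → False = True
q ↔ (¬(u → (q → ¬(u ⊕ s))) → u) = True ↔ True = True
¬((q ∨ (s → p)) ↔ (((q ⊕ s) ⊕ r) ∧ q)) ⊕ (q ↔ (¬(u → (q → ¬(u ⊕ s))) → u)) = False ⊕ True = True
u ⊕ q = False ⊕ True = True
(u ⊕ q) ↔ q = True ↔ True = True
r ⊕ u = True ⊕ False = True
((u ⊕ q) ↔ q) ∧ (r ⊕ u) = True ∧ True = True
¬(((u ⊕ q) ↔ q) ∧ (r ⊕ u)) = ¬True = False
(¬((q ∨ (s → p)) ↔ (((q ⊕ s) ⊕ r) ∧ q)) ⊕ (q ↔ (¬(u → (q → ¬(u ⊕ s))) → u))) ↔ ¬(((u ⊕ q) ↔ q) ∧ (r ⊕ u)) = True ↔ False = False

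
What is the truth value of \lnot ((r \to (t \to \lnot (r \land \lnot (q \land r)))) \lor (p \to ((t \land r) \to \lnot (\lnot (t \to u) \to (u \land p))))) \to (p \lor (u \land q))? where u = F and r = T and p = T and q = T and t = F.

T

q \land r = T \land T = T
\lnot (q \land r) = \lnot T = F
r \land \lnot (q \land r) = T \land F = F
\lnot (r \land \lnot (q \land r)) = \lnot F = T
t \to \lnot (r \land \lnot (q \land r)) = F \to T = T
r \to (t \to \lnot (r \land \lnot (q \land r))) = T \to T = T
t \land r = F \land T = F
t \to u = F \to F = T
\lnot (t \to u) = \lnot T = F
u \land p = F \land T = F
\lnot (t \to u) \to (u \land p) = F \to F = T
\lnot (\lnot (t \to u) \to (u \land p)) = \lnot T = F
(t \land r) \to \lnot (\lnot (t \to u) \to (u \land p)) = F \to F = T
p \to ((t \land r) \to \lnot (\lnot (t \to u) \to (u \land p))) = T \to T = T
(r \to (t \to \lnot (r \land \lnot (q \land r)))) \lor (p \to ((t \land r) \to \lnot (\lnot (t \to u) \to (u \land p)))) = T \lor T = T
\lnot ((r \to (t \to \lnot (r \land \lnot (q \land r)))) \lor (p \to ((t \land r) \to \lnot (\lnot (t \to u) \to (u \land p))))) = \lnot T = F
u \land q = F \land T = F
p \lor (u \land q) = T \lor F = T
\lnot ((r \to (t \to \lnot (r \land \lnot (q \land r)))) \lor (p \to ((t \land r) \to \lnot (\lnot (t \to u) \to (u \land p))))) \to (p \lor (u \land q)) = F \to T = T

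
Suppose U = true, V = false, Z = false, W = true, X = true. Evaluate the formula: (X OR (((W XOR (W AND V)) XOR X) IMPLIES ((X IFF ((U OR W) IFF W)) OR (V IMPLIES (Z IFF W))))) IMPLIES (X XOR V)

true

W AND V = true AND false = false
W XOR (W AND V) = true XOR false = true
(W XOR (W AND V)) XOR X = true XOR true = false
U OR W = true OR true = true
(U OR W) IFF W = true IFF true = true
X IFF ((U OR W) IFF W) = true IFF true = true
Z IFF W = false IFF true = false
V IMPLIES (Z IFF W) = false IMPLIES false = true
(X IFF ((U OR W) IFF W)) OR (V IMPLIES (Z IFF W)) = true OR true = true
((W XOR (W AND V)) XOR X) IMPLIES ((X IFF ((U OR W) IFF W)) OR (V IMPLIES (Z IFF W))) = false IMPLIES true = true
X OR (((W XOR (W AND V)) XOR X) IMPLIES ((X IFF ((U OR W) IFF W)) OR (V IMPLIES (Z IFF W)))) = true OR true = true
X XOR V = true XOR false = true
(X OR (((W XOR (W AND V)) XOR X) IMPLIES ((X IFF ((U OR W) IFF W)) OR (V IMPLIES (Z IFF W))))) IMPLIES (X XOR V) = true IMPLIES true = true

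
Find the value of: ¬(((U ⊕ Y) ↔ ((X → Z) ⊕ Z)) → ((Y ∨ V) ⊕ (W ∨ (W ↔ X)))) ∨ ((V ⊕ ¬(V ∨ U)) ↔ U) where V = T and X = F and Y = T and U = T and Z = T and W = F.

T

U ⊕ Y = T ⊕ T = F
X → Z = F → T = T
(X → Z) ⊕ Z = T ⊕ T = F
(U ⊕ Y) ↔ ((X → Z) ⊕ Z) = F ↔ F = T
Y ∨ V = T ∨ T = T
W ↔ X = F ↔ F = T
W ∨ (W ↔ X) = F ∨ T = T
(Y ∨ V) ⊕ (W ∨ (W ↔ X)) = T ⊕ T = F
((U ⊕ Y) ↔ ((X → Z) ⊕ Z)) → ((Y ∨ V) ⊕ (W ∨ (W ↔ X))) = T → F = F
¬(((U ⊕ Y) ↔ ((X → Z) ⊕ Z)) → ((Y ∨ V) ⊕ (W ∨ (W ↔ X)))) = ¬F = T
V ∨ U = T ∨ T = T
¬(V ∨ U) = ¬T = F
V ⊕ ¬(V ∨ U) = T ⊕ F = T
(V ⊕ ¬(V ∨ U)) ↔ U = T ↔ T = T
¬(((U ⊕ Y) ↔ ((X → Z) ⊕ Z)) → ((Y ∨ V) ⊕ (W ∨ (W ↔ X)))) ∨ ((V ⊕ ¬(V ∨ U)) ↔ U) = T ∨ T = T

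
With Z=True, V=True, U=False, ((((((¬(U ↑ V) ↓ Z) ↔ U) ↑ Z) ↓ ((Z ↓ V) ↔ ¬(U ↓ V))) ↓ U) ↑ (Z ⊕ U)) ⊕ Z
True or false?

False

U ↑ V = False ↑ True = True
¬(U ↑ V) = ¬True = False
¬(U ↑ V) ↓ Z = False ↓ True = False
(¬(U ↑ V) ↓ Z) ↔ U = False ↔ False = True
((¬(U ↑ V) ↓ Z) ↔ U) ↑ Z = True ↑ True = False
Z ↓ V = True ↓ True = False
U ↓ V = False ↓ True = False
¬(U ↓ V) = ¬False = True
(Z ↓ V) ↔ ¬(U ↓ V) = False ↔ True = False
(((¬(U ↑ V) ↓ Z) ↔ U) ↑ Z) ↓ ((Z ↓ V) ↔ ¬(U ↓ V)) = False ↓ False = True
((((¬(U ↑ V) ↓ Z) ↔ U) ↑ Z) ↓ ((Z ↓ V) ↔ ¬(U ↓ V))) ↓ U = True ↓ False = False
Z ⊕ U = True ⊕ False = True
(((((¬(U ↑ V) ↓ Z) ↔ U) ↑ Z) ↓ ((Z ↓ V) ↔ ¬(U ↓ V))) ↓ U) ↑ (Z ⊕ U) = False ↑ True = True
((((((¬(U ↑ V) ↓ Z) ↔ U) ↑ Z) ↓ ((Z ↓ V) ↔ ¬(U ↓ V))) ↓ U) ↑ (Z ⊕ U)) ⊕ Z = True ⊕ True = False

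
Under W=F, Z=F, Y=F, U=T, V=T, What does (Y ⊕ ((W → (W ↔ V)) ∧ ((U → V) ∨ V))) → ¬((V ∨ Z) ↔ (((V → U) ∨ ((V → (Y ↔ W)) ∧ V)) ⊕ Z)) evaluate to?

W ↔ V = F ↔ T = F
W → (W ↔ V) = F → F = T
U → V = T → T = T
(U → V) ∨ V = T ∨ T = T
(W → (W ↔ V)) ∧ ((U → V) ∨ V) = T ∧ T = T
Y ⊕ ((W → (W ↔ V)) ∧ ((U → V) ∨ V)) = F ⊕ T = T
V ∨ Z = T ∨ F = T
V → U = T → T = T
Y ↔ W = F ↔ F = T
V → (Y ↔ W) = T → T = T
(V → (Y ↔ W)) ∧ V = T ∧ T = T
(V → U) ∨ ((V → (Y ↔ W)) ∧ V) = T ∨ T = T
((V → U) ∨ ((V → (Y ↔ W)) ∧ V)) ⊕ Z = T ⊕ F = T
(V ∨ Z) ↔ (((V → U) ∨ ((V → (Y ↔ W)) ∧ V)) ⊕ Z) = T ↔ T = T
¬((V ∨ Z) ↔ (((V → U) ∨ ((V → (Y ↔ W)) ∧ V)) ⊕ Z)) = ¬T = F
(Y ⊕ ((W → (W ↔ V)) ∧ ((U → V) ∨ V))) → ¬((V ∨ Z) ↔ (((V → U) ∨ ((V → (Y ↔ W)) ∧ V)) ⊕ Z)) = T → F = F

F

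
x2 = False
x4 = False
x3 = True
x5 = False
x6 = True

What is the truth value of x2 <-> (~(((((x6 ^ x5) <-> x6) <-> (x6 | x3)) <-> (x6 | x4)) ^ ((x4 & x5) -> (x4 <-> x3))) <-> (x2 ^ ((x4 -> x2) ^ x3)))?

x6 ^ x5 = True ^ False = True
(x6 ^ x5) <-> x6 = True <-> True = True
x6 | x3 = True | True = True
((x6 ^ x5) <-> x6) <-> (x6 | x3) = True <-> True = True
x6 | x4 = True | False = True
(((x6 ^ x5) <-> x6) <-> (x6 | x3)) <-> (x6 | x4) = True <-> True = True
x4 & x5 = False & False = False
x4 <-> x3 = False <-> True = False
(x4 & x5) -> (x4 <-> x3) = False -> False = True
((((x6 ^ x5) <-> x6) <-> (x6 | x3)) <-> (x6 | x4)) ^ ((x4 & x5) -> (x4 <-> x3)) = True ^ True = False
~(((((x6 ^ x5) <-> x6) <-> (x6 | x3)) <-> (x6 | x4)) ^ ((x4 & x5) -> (x4 <-> x3))) = ~False = True
x4 -> x2 = False -> False = True
(x4 -> x2) ^ x3 = True ^ True = False
x2 ^ ((x4 -> x2) ^ x3) = False ^ False = False
~(((((x6 ^ x5) <-> x6) <-> (x6 | x3)) <-> (x6 | x4)) ^ ((x4 & x5) -> (x4 <-> x3))) <-> (x2 ^ ((x4 -> x2) ^ x3)) = True <-> False = False
x2 <-> (~(((((x6 ^ x5) <-> x6) <-> (x6 | x3)) <-> (x6 | x4)) ^ ((x4 & x5) -> (x4 <-> x3))) <-> (x2 ^ ((x4 -> x2) ^ x3))) = False <-> False = True

True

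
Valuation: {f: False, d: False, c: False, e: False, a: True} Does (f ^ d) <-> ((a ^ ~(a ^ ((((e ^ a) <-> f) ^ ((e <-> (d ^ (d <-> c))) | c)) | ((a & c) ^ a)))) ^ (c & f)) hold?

f ^ d = False ^ False = False
e ^ a = False ^ True = True
(e ^ a) <-> f = True <-> False = False
d <-> c = False <-> False = True
d ^ (d <-> c) = False ^ True = True
e <-> (d ^ (d <-> c)) = False <-> True = False
(e <-> (d ^ (d <-> c))) | c = False | False = False
((e ^ a) <-> f) ^ ((e <-> (d ^ (d <-> c))) | c) = False ^ False = False
a & c = True & False = False
(a & c) ^ a = False ^ True = True
(((e ^ a) <-> f) ^ ((e <-> (d ^ (d <-> c))) | c)) | ((a & c) ^ a) = False | True = True
a ^ ((((e ^ a) <-> f) ^ ((e <-> (d ^ (d <-> c))) | c)) | ((a & c) ^ a)) = True ^ True = False
~(a ^ ((((e ^ a) <-> f) ^ ((e <-> (d ^ (d <-> c))) | c)) | ((a & c) ^ a))) = ~False = True
a ^ ~(a ^ ((((e ^ a) <-> f) ^ ((e <-> (d ^ (d <-> c))) | c)) | ((a & c) ^ a))) = True ^ True = False
c & f = False & False = False
(a ^ ~(a ^ ((((e ^ a) <-> f) ^ ((e <-> (d ^ (d <-> c))) | c)) | ((a & c) ^ a)))) ^ (c & f) = False ^ False = False
(f ^ d) <-> ((a ^ ~(a ^ ((((e ^ a) <-> f) ^ ((e <-> (d ^ (d <-> c))) | c)) | ((a & c) ^ a)))) ^ (c & f)) = False <-> False = True

True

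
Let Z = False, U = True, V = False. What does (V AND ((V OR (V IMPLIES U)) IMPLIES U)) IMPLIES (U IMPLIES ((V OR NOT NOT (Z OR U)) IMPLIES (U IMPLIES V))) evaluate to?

V IMPLIES U = False IMPLIES True = True
V OR (V IMPLIES U) = False OR True = True
(V OR (V IMPLIES U)) IMPLIES U = True IMPLIES True = True
V AND ((V OR (V IMPLIES U)) IMPLIES U) = False AND True = False
Z OR U = False OR True = True
NOT (Z OR U) = NOT True = False
NOT NOT (Z OR U) = NOT False = True
V OR NOT NOT (Z OR U) = False OR True = True
U IMPLIES V = True IMPLIES False = False
(V OR NOT NOT (Z OR U)) IMPLIES (U IMPLIES V) = True IMPLIES False = False
U IMPLIES ((V OR NOT NOT (Z OR U)) IMPLIES (U IMPLIES V)) = True IMPLIES False = False
(V AND ((V OR (V IMPLIES U)) IMPLIES U)) IMPLIES (U IMPLIES ((V OR NOT NOT (Z OR U)) IMPLIES (U IMPLIES V))) = False IMPLIES False = True

True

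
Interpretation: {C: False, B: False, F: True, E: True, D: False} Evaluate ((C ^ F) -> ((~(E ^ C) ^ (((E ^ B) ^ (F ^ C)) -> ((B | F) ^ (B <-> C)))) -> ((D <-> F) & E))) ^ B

False

C ^ F = False ^ True = True
E ^ C = True ^ False = True
~(E ^ C) = ~True = False
E ^ B = True ^ False = True
F ^ C = True ^ False = True
(E ^ B) ^ (F ^ C) = True ^ True = False
B | F = False | True = True
B <-> C = False <-> False = True
(B | F) ^ (B <-> C) = True ^ True = False
((E ^ B) ^ (F ^ C)) -> ((B | F) ^ (B <-> C)) = False -> False = True
~(E ^ C) ^ (((E ^ B) ^ (F ^ C)) -> ((B | F) ^ (B <-> C))) = False ^ True = True
D <-> F = False <-> True = False
(D <-> F) & E = False & True = False
(~(E ^ C) ^ (((E ^ B) ^ (F ^ C)) -> ((B | F) ^ (B <-> C)))) -> ((D <-> F) & E) = True -> False = False
(C ^ F) -> ((~(E ^ C) ^ (((E ^ B) ^ (F ^ C)) -> ((B | F) ^ (B <-> C)))) -> ((D <-> F) & E)) = True -> False = False
((C ^ F) -> ((~(E ^ C) ^ (((E ^ B) ^ (F ^ C)) -> ((B | F) ^ (B <-> C)))) -> ((D <-> F) & E))) ^ B = False ^ False = False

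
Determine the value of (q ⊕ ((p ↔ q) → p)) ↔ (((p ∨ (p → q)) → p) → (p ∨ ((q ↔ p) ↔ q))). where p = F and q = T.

p ↔ q = F ↔ T = F
(p ↔ q) → p = F → F = T
q ⊕ ((p ↔ q) → p) = T ⊕ T = F
p → q = F → T = T
p ∨ (p → q) = F ∨ T = T
(p ∨ (p → q)) → p = T → F = F
q ↔ p = T ↔ F = F
(q ↔ p) ↔ q = F ↔ T = F
p ∨ ((q ↔ p) ↔ q) = F ∨ F = F
((p ∨ (p → q)) → p) → (p ∨ ((q ↔ p) ↔ q)) = F → F = T
(q ⊕ ((p ↔ q) → p)) ↔ (((p ∨ (p → q)) → p) → (p ∨ ((q ↔ p) ↔ q))) = F ↔ T = F

F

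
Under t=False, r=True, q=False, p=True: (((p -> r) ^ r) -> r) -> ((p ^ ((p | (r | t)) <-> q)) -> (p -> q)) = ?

False

p -> r = True -> True = True
(p -> r) ^ r = True ^ True = False
((p -> r) ^ r) -> r = False -> True = True
r | t = True | False = True
p | (r | t) = True | True = True
(p | (r | t)) <-> q = True <-> False = False
p ^ ((p | (r | t)) <-> q) = True ^ False = True
p -> q = True -> False = False
(p ^ ((p | (r | t)) <-> q)) -> (p -> q) = True -> False = False
(((p -> r) ^ r) -> r) -> ((p ^ ((p | (r | t)) <-> q)) -> (p -> q)) = True -> False = False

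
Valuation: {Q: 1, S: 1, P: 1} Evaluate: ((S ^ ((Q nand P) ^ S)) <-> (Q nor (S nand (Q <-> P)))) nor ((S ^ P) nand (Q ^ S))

Q nand P = 1 nand 1 = 0
(Q nand P) ^ S = 0 ^ 1 = 1
S ^ ((Q nand P) ^ S) = 1 ^ 1 = 0
Q <-> P = 1 <-> 1 = 1
S nand (Q <-> P) = 1 nand 1 = 0
Q nor (S nand (Q <-> P)) = 1 nor 0 = 0
(S ^ ((Q nand P) ^ S)) <-> (Q nor (S nand (Q <-> P))) = 0 <-> 0 = 1
S ^ P = 1 ^ 1 = 0
Q ^ S = 1 ^ 1 = 0
(S ^ P) nand (Q ^ S) = 0 nand 0 = 1
((S ^ ((Q nand P) ^ S)) <-> (Q nor (S nand (Q <-> P)))) nor ((S ^ P) nand (Q ^ S)) = 1 nor 1 = 0

0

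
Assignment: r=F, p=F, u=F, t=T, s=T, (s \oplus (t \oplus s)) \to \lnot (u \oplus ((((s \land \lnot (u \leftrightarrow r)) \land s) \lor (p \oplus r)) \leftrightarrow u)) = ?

t \oplus s = T \oplus T = F
s \oplus (t \oplus s) = T \oplus F = T
u \leftrightarrow r = F \leftrightarrow F = T
\lnot (u \leftrightarrow r) = \lnot T = F
s \land \lnot (u \leftrightarrow r) = T \land F = F
(s \land \lnot (u \leftrightarrow r)) \land s = F \land T = F
p \oplus r = F \oplus F = F
((s \land \lnot (u \leftrightarrow r)) \land s) \lor (p \oplus r) = F \lor F = F
(((s \land \lnot (u \leftrightarrow r)) \land s) \lor (p \oplus r)) \leftrightarrow u = F \leftrightarrow F = T
u \oplus ((((s \land \lnot (u \leftrightarrow r)) \land s) \lor (p \oplus r)) \leftrightarrow u) = F \oplus T = T
\lnot (u \oplus ((((s \land \lnot (u \leftrightarrow r)) \land s) \lor (p \oplus r)) \leftrightarrow u)) = \lnot T = F
(s \oplus (t \oplus s)) \to \lnot (u \oplus ((((s \land \lnot (u \leftrightarrow r)) \land s) \lor (p \oplus r)) \leftrightarrow u)) = T \to F = F

F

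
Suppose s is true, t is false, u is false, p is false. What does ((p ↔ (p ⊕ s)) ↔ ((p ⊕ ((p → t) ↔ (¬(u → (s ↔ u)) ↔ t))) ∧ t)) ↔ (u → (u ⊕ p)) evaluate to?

p ⊕ s = F ⊕ T = T
p ↔ (p ⊕ s) = F ↔ T = F
p → t = F → F = T
s ↔ u = T ↔ F = F
u → (s ↔ u) = F → F = T
¬(u → (s ↔ u)) = ¬T = F
¬(u → (s ↔ u)) ↔ t = F ↔ F = T
(p → t) ↔ (¬(u → (s ↔ u)) ↔ t) = T ↔ T = T
p ⊕ ((p → t) ↔ (¬(u → (s ↔ u)) ↔ t)) = F ⊕ T = T
(p ⊕ ((p → t) ↔ (¬(u → (s ↔ u)) ↔ t))) ∧ t = T ∧ F = F
(p ↔ (p ⊕ s)) ↔ ((p ⊕ ((p → t) ↔ (¬(u → (s ↔ u)) ↔ t))) ∧ t) = F ↔ F = T
u ⊕ p = F ⊕ F = F
u → (u ⊕ p) = F → F = T
((p ↔ (p ⊕ s)) ↔ ((p ⊕ ((p → t) ↔ (¬(u → (s ↔ u)) ↔ t))) ∧ t)) ↔ (u → (u ⊕ p)) = T ↔ T = T

T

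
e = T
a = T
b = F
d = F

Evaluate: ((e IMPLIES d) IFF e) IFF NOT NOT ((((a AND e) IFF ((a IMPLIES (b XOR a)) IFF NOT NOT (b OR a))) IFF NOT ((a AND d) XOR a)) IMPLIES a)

Substituting e=T, a=T, b=F, d=F:
e IMPLIES d = T IMPLIES F = F
(e IMPLIES d) IFF e = F IFF T = F
a AND e = T AND T = T
b XOR a = F XOR T = T
a IMPLIES (b XOR a) = T IMPLIES T = T
b OR a = F OR T = T
NOT (b OR a) = NOT T = F
NOT NOT (b OR a) = NOT F = T
(a IMPLIES (b XOR a)) IFF NOT NOT (b OR a) = T IFF T = T
(a AND e) IFF ((a IMPLIES (b XOR a)) IFF NOT NOT (b OR a)) = T IFF T = T
a AND d = T AND F = F
(a AND d) XOR a = F XOR T = T
NOT ((a AND d) XOR a) = NOT T = F
((a AND e) IFF ((a IMPLIES (b XOR a)) IFF NOT NOT (b OR a))) IFF NOT ((a AND d) XOR a) = T IFF F = F
(((a AND e) IFF ((a IMPLIES (b XOR a)) IFF NOT NOT (b OR a))) IFF NOT ((a AND d) XOR a)) IMPLIES a = F IMPLIES T = T
NOT ((((a AND e) IFF ((a IMPLIES (b XOR a)) IFF NOT NOT (b OR a))) IFF NOT ((a AND d) XOR a)) IMPLIES a) = NOT T = F
NOT NOT ((((a AND e) IFF ((a IMPLIES (b XOR a)) IFF NOT NOT (b OR a))) IFF NOT ((a AND d) XOR a)) IMPLIES a) = NOT F = T
((e IMPLIES d) IFF e) IFF NOT NOT ((((a AND e) IFF ((a IMPLIES (b XOR a)) IFF NOT NOT (b OR a))) IFF NOT ((a AND d) XOR a)) IMPLIES a) = F IFF T = F

F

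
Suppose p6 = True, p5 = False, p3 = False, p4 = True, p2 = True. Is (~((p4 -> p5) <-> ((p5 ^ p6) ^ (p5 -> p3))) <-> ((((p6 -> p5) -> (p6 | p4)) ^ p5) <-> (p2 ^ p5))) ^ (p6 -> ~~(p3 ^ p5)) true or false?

p4 -> p5 = True -> False = False
p5 ^ p6 = False ^ True = True
p5 -> p3 = False -> False = True
(p5 ^ p6) ^ (p5 -> p3) = True ^ True = False
(p4 -> p5) <-> ((p5 ^ p6) ^ (p5 -> p3)) = False <-> False = True
~((p4 -> p5) <-> ((p5 ^ p6) ^ (p5 -> p3))) = ~True = False
p6 -> p5 = True -> False = False
p6 | p4 = True | True = True
(p6 -> p5) -> (p6 | p4) = False -> True = True
((p6 -> p5) -> (p6 | p4)) ^ p5 = True ^ False = True
p2 ^ p5 = True ^ False = True
(((p6 -> p5) -> (p6 | p4)) ^ p5) <-> (p2 ^ p5) = True <-> True = True
~((p4 -> p5) <-> ((p5 ^ p6) ^ (p5 -> p3))) <-> ((((p6 -> p5) -> (p6 | p4)) ^ p5) <-> (p2 ^ p5)) = False <-> True = False
p3 ^ p5 = False ^ False = False
~(p3 ^ p5) = ~False = True
~~(p3 ^ p5) = ~True = False
p6 -> ~~(p3 ^ p5) = True -> False = False
(~((p4 -> p5) <-> ((p5 ^ p6) ^ (p5 -> p3))) <-> ((((p6 -> p5) -> (p6 | p4)) ^ p5) <-> (p2 ^ p5))) ^ (p6 -> ~~(p3 ^ p5)) = False ^ False = False

False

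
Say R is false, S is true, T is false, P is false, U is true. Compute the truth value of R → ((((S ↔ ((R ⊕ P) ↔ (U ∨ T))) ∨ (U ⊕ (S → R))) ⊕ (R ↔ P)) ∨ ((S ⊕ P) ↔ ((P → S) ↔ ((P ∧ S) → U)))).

Substituting R=False, S=True, T=False, P=False, U=True:
R ⊕ P = False ⊕ False = False
U ∨ T = True ∨ False = True
(R ⊕ P) ↔ (U ∨ T) = False ↔ True = False
S ↔ ((R ⊕ P) ↔ (U ∨ T)) = True ↔ False = False
S → R = True → False = False
U ⊕ (S → R) = True ⊕ False = True
(S ↔ ((R ⊕ P) ↔ (U ∨ T))) ∨ (U ⊕ (S → R)) = False ∨ True = True
R ↔ P = False ↔ False = True
((S ↔ ((R ⊕ P) ↔ (U ∨ T))) ∨ (U ⊕ (S → R))) ⊕ (R ↔ P) = True ⊕ True = False
S ⊕ P = True ⊕ False = True
P → S = False → True = True
P ∧ S = False ∧ True = False
(P ∧ S) → U = False → True = True
(P → S) ↔ ((P ∧ S) → U) = True ↔ True = True
(S ⊕ P) ↔ ((P → S) ↔ ((P ∧ S) → U)) = True ↔ True = True
(((S ↔ ((R ⊕ P) ↔ (U ∨ T))) ∨ (U ⊕ (S → R))) ⊕ (R ↔ P)) ∨ ((S ⊕ P) ↔ ((P → S) ↔ ((P ∧ S) → U))) = False ∨ True = True
R → ((((S ↔ ((R ⊕ P) ↔ (U ∨ T))) ∨ (U ⊕ (S → R))) ⊕ (R ↔ P)) ∨ ((S ⊕ P) ↔ ((P → S) ↔ ((P ∧ S) → U)))) = False → True = True

True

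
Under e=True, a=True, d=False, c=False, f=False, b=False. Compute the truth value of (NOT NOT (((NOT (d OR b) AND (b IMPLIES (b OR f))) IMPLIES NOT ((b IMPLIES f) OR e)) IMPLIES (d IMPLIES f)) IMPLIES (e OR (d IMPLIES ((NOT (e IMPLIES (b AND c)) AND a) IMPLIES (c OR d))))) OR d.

d OR b = False OR False = False
NOT (d OR b) = NOT False = True
b OR f = False OR False = False
b IMPLIES (b OR f) = False IMPLIES False = True
NOT (d OR b) AND (b IMPLIES (b OR f)) = True AND True = True
b IMPLIES f = False IMPLIES False = True
(b IMPLIES f) OR e = True OR True = True
NOT ((b IMPLIES f) OR e) = NOT True = False
(NOT (d OR b) AND (b IMPLIES (b OR f))) IMPLIES NOT ((b IMPLIES f) OR e) = True IMPLIES False = False
d IMPLIES f = False IMPLIES False = True
((NOT (d OR b) AND (b IMPLIES (b OR f))) IMPLIES NOT ((b IMPLIES f) OR e)) IMPLIES (d IMPLIES f) = False IMPLIES True = True
NOT (((NOT (d OR b) AND (b IMPLIES (b OR f))) IMPLIES NOT ((b IMPLIES f) OR e)) IMPLIES (d IMPLIES f)) = NOT True = False
NOT NOT (((NOT (d OR b) AND (b IMPLIES (b OR f))) IMPLIES NOT ((b IMPLIES f) OR e)) IMPLIES (d IMPLIES f)) = NOT False = True
b AND c = False AND False = False
e IMPLIES (b AND c) = True IMPLIES False = False
NOT (e IMPLIES (b AND c)) = NOT False = True
NOT (e IMPLIES (b AND c)) AND a = True AND True = True
c OR d = False OR False = False
(NOT (e IMPLIES (b AND c)) AND a) IMPLIES (c OR d) = True IMPLIES False = False
d IMPLIES ((NOT (e IMPLIES (b AND c)) AND a) IMPLIES (c OR d)) = False IMPLIES False = True
e OR (d IMPLIES ((NOT (e IMPLIES (b AND c)) AND a) IMPLIES (c OR d))) = True OR True = True
NOT NOT (((NOT (d OR b) AND (b IMPLIES (b OR f))) IMPLIES NOT ((b IMPLIES f) OR e)) IMPLIES (d IMPLIES f)) IMPLIES (e OR (d IMPLIES ((NOT (e IMPLIES (b AND c)) AND a) IMPLIES (c OR d)))) = True IMPLIES True = True
(NOT NOT (((NOT (d OR b) AND (b IMPLIES (b OR f))) IMPLIES NOT ((b IMPLIES f) OR e)) IMPLIES (d IMPLIES f)) IMPLIES (e OR (d IMPLIES ((NOT (e IMPLIES (b AND c)) AND a) IMPLIES (c OR d))))) OR d = True OR False = True

True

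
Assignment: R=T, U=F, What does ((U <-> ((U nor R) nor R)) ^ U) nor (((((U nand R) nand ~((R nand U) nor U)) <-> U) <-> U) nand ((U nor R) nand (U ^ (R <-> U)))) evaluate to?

U nor R = F nor T = F
(U nor R) nor R = F nor T = F
U <-> ((U nor R) nor R) = F <-> F = T
(U <-> ((U nor R) nor R)) ^ U = T ^ F = T
U nand R = F nand T = T
R nand U = T nand F = T
(R nand U) nor U = T nor F = F
~((R nand U) nor U) = ~F = T
(U nand R) nand ~((R nand U) nor U) = T nand T = F
((U nand R) nand ~((R nand U) nor U)) <-> U = F <-> F = T
(((U nand R) nand ~((R nand U) nor U)) <-> U) <-> U = T <-> F = F
U nor R = F nor T = F
R <-> U = T <-> F = F
U ^ (R <-> U) = F ^ F = F
(U nor R) nand (U ^ (R <-> U)) = F nand F = T
((((U nand R) nand ~((R nand U) nor U)) <-> U) <-> U) nand ((U nor R) nand (U ^ (R <-> U))) = F nand T = T
((U <-> ((U nor R) nor R)) ^ U) nor (((((U nand R) nand ~((R nand U) nor U)) <-> U) <-> U) nand ((U nor R) nand (U ^ (R <-> U)))) = T nor T = F

F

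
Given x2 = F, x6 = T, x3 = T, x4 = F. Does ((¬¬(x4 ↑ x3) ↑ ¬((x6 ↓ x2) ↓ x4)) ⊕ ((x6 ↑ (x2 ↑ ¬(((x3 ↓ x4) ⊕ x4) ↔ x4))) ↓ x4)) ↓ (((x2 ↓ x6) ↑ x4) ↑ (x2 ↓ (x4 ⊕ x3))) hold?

Substituting x2=F, x6=T, x3=T, x4=F:
x4 ↑ x3 = F ↑ T = T
¬(x4 ↑ x3) = ¬T = F
¬¬(x4 ↑ x3) = ¬F = T
x6 ↓ x2 = T ↓ F = F
(x6 ↓ x2) ↓ x4 = F ↓ F = T
¬((x6 ↓ x2) ↓ x4) = ¬T = F
¬¬(x4 ↑ x3) ↑ ¬((x6 ↓ x2) ↓ x4) = T ↑ F = T
x3 ↓ x4 = T ↓ F = F
(x3 ↓ x4) ⊕ x4 = F ⊕ F = F
((x3 ↓ x4) ⊕ x4) ↔ x4 = F ↔ F = T
¬(((x3 ↓ x4) ⊕ x4) ↔ x4) = ¬T = F
x2 ↑ ¬(((x3 ↓ x4) ⊕ x4) ↔ x4) = F ↑ F = T
x6 ↑ (x2 ↑ ¬(((x3 ↓ x4) ⊕ x4) ↔ x4)) = T ↑ T = F
(x6 ↑ (x2 ↑ ¬(((x3 ↓ x4) ⊕ x4) ↔ x4))) ↓ x4 = F ↓ F = T
(¬¬(x4 ↑ x3) ↑ ¬((x6 ↓ x2) ↓ x4)) ⊕ ((x6 ↑ (x2 ↑ ¬(((x3 ↓ x4) ⊕ x4) ↔ x4))) ↓ x4) = T ⊕ T = F
x2 ↓ x6 = F ↓ T = F
(x2 ↓ x6) ↑ x4 = F ↑ F = T
x4 ⊕ x3 = F ⊕ T = T
x2 ↓ (x4 ⊕ x3) = F ↓ T = F
((x2 ↓ x6) ↑ x4) ↑ (x2 ↓ (x4 ⊕ x3)) = T ↑ F = T
((¬¬(x4 ↑ x3) ↑ ¬((x6 ↓ x2) ↓ x4)) ⊕ ((x6 ↑ (x2 ↑ ¬(((x3 ↓ x4) ⊕ x4) ↔ x4))) ↓ x4)) ↓ (((x2 ↓ x6) ↑ x4) ↑ (x2 ↓ (x4 ⊕ x3))) = F ↓ T = F

F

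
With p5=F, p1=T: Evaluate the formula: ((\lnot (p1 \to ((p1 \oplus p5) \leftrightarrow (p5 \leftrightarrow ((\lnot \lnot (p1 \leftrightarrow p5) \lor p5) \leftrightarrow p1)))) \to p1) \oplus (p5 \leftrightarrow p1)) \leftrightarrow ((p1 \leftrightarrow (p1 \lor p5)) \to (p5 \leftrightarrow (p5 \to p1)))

p1 \oplus p5 = T \oplus F = T
p1 \leftrightarrow p5 = T \leftrightarrow F = F
\lnot (p1 \leftrightarrow p5) = \lnot F = T
\lnot \lnot (p1 \leftrightarrow p5) = \lnot T = F
\lnot \lnot (p1 \leftrightarrow p5) \lor p5 = F \lor F = F
(\lnot \lnot (p1 \leftrightarrow p5) \lor p5) \leftrightarrow p1 = F \leftrightarrow T = F
p5 \leftrightarrow ((\lnot \lnot (p1 \leftrightarrow p5) \lor p5) \leftrightarrow p1) = F \leftrightarrow F = T
(p1 \oplus p5) \leftrightarrow (p5 \leftrightarrow ((\lnot \lnot (p1 \leftrightarrow p5) \lor p5) \leftrightarrow p1)) = T \leftrightarrow T = T
p1 \to ((p1 \oplus p5) \leftrightarrow (p5 \leftrightarrow ((\lnot \lnot (p1 \leftrightarrow p5) \lor p5) \leftrightarrow p1))) = T \to T = T
\lnot (p1 \to ((p1 \oplus p5) \leftrightarrow (p5 \leftrightarrow ((\lnot \lnot (p1 \leftrightarrow p5) \lor p5) \leftrightarrow p1)))) = \lnot T = F
\lnot (p1 \to ((p1 \oplus p5) \leftrightarrow (p5 \leftrightarrow ((\lnot \lnot (p1 \leftrightarrow p5) \lor p5) \leftrightarrow p1)))) \to p1 = F \to T = T
p5 \leftrightarrow p1 = F \leftrightarrow T = F
(\lnot (p1 \to ((p1 \oplus p5) \leftrightarrow (p5 \leftrightarrow ((\lnot \lnot (p1 \leftrightarrow p5) \lor p5) \leftrightarrow p1)))) \to p1) \oplus (p5 \leftrightarrow p1) = T \oplus F = T
p1 \lor p5 = T \lor F = T
p1 \leftrightarrow (p1 \lor p5) = T \leftrightarrow T = T
p5 \to p1 = F \to T = T
p5 \leftrightarrow (p5 \to p1) = F \leftrightarrow T = F
(p1 \leftrightarrow (p1 \lor p5)) \to (p5 \leftrightarrow (p5 \to p1)) = T \to F = F
((\lnot (p1 \to ((p1 \oplus p5) \leftrightarrow (p5 \leftrightarrow ((\lnot \lnot (p1 \leftrightarrow p5) \lor p5) \leftrightarrow p1)))) \to p1) \oplus (p5 \leftrightarrow p1)) \leftrightarrow ((p1 \leftrightarrow (p1 \lor p5)) \to (p5 \leftrightarrow (p5 \to p1))) = T \leftrightarrow F = F

F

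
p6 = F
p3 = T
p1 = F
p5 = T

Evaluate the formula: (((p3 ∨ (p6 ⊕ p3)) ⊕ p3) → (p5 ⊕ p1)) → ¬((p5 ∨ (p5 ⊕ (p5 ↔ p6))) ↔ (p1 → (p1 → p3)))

F

Substituting p6=F, p3=T, p1=F, p5=T:
p6 ⊕ p3 = F ⊕ T = T
p3 ∨ (p6 ⊕ p3) = T ∨ T = T
(p3 ∨ (p6 ⊕ p3)) ⊕ p3 = T ⊕ T = F
p5 ⊕ p1 = T ⊕ F = T
((p3 ∨ (p6 ⊕ p3)) ⊕ p3) → (p5 ⊕ p1) = F → T = T
p5 ↔ p6 = T ↔ F = F
p5 ⊕ (p5 ↔ p6) = T ⊕ F = T
p5 ∨ (p5 ⊕ (p5 ↔ p6)) = T ∨ T = T
p1 → p3 = F → T = T
p1 → (p1 → p3) = F → T = T
(p5 ∨ (p5 ⊕ (p5 ↔ p6))) ↔ (p1 → (p1 → p3)) = T ↔ T = T
¬((p5 ∨ (p5 ⊕ (p5 ↔ p6))) ↔ (p1 → (p1 → p3))) = ¬T = F
(((p3 ∨ (p6 ⊕ p3)) ⊕ p3) → (p5 ⊕ p1)) → ¬((p5 ∨ (p5 ⊕ (p5 ↔ p6))) ↔ (p1 → (p1 → p3))) = T → F = F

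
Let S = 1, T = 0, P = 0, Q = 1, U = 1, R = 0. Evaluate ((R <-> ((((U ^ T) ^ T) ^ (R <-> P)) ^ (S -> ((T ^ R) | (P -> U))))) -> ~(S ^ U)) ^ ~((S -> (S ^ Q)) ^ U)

1

Substituting S=1, T=0, P=0, Q=1, U=1, R=0:
U ^ T = 1 ^ 0 = 1
(U ^ T) ^ T = 1 ^ 0 = 1
R <-> P = 0 <-> 0 = 1
((U ^ T) ^ T) ^ (R <-> P) = 1 ^ 1 = 0
T ^ R = 0 ^ 0 = 0
P -> U = 0 -> 1 = 1
(T ^ R) | (P -> U) = 0 | 1 = 1
S -> ((T ^ R) | (P -> U)) = 1 -> 1 = 1
(((U ^ T) ^ T) ^ (R <-> P)) ^ (S -> ((T ^ R) | (P -> U))) = 0 ^ 1 = 1
R <-> ((((U ^ T) ^ T) ^ (R <-> P)) ^ (S -> ((T ^ R) | (P -> U)))) = 0 <-> 1 = 0
S ^ U = 1 ^ 1 = 0
~(S ^ U) = ~0 = 1
(R <-> ((((U ^ T) ^ T) ^ (R <-> P)) ^ (S -> ((T ^ R) | (P -> U))))) -> ~(S ^ U) = 0 -> 1 = 1
S ^ Q = 1 ^ 1 = 0
S -> (S ^ Q) = 1 -> 0 = 0
(S -> (S ^ Q)) ^ U = 0 ^ 1 = 1
~((S -> (S ^ Q)) ^ U) = ~1 = 0
((R <-> ((((U ^ T) ^ T) ^ (R <-> P)) ^ (S -> ((T ^ R) | (P -> U))))) -> ~(S ^ U)) ^ ~((S -> (S ^ Q)) ^ U) = 1 ^ 0 = 1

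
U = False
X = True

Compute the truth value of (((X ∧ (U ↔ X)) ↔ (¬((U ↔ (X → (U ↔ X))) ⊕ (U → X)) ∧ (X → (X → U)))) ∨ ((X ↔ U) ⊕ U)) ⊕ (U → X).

False

U ↔ X = False ↔ True = False
X ∧ (U ↔ X) = True ∧ False = False
U ↔ X = False ↔ True = False
X → (U ↔ X) = True → False = False
U ↔ (X → (U ↔ X)) = False ↔ False = True
U → X = False → True = True
(U ↔ (X → (U ↔ X))) ⊕ (U → X) = True ⊕ True = False
¬((U ↔ (X → (U ↔ X))) ⊕ (U → X)) = ¬False = True
X → U = True → False = False
X → (X → U) = True → False = False
¬((U ↔ (X → (U ↔ X))) ⊕ (U → X)) ∧ (X → (X → U)) = True ∧ False = False
(X ∧ (U ↔ X)) ↔ (¬((U ↔ (X → (U ↔ X))) ⊕ (U → X)) ∧ (X → (X → U))) = False ↔ False = True
X ↔ U = True ↔ False = False
(X ↔ U) ⊕ U = False ⊕ False = False
((X ∧ (U ↔ X)) ↔ (¬((U ↔ (X → (U ↔ X))) ⊕ (U → X)) ∧ (X → (X → U)))) ∨ ((X ↔ U) ⊕ U) = True ∨ False = True
U → X = False → True = True
(((X ∧ (U ↔ X)) ↔ (¬((U ↔ (X → (U ↔ X))) ⊕ (U → X)) ∧ (X → (X → U)))) ∨ ((X ↔ U) ⊕ U)) ⊕ (U → X) = True ⊕ True = False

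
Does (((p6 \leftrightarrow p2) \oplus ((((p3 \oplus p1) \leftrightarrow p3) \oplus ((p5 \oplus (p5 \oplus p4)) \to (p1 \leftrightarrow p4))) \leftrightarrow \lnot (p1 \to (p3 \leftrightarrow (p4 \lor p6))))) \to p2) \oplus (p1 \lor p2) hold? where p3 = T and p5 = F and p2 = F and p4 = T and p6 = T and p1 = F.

p6 \leftrightarrow p2 = T \leftrightarrow F = F
p3 \oplus p1 = T \oplus F = T
(p3 \oplus p1) \leftrightarrow p3 = T \leftrightarrow T = T
p5 \oplus p4 = F \oplus T = T
p5 \oplus (p5 \oplus p4) = F \oplus T = T
p1 \leftrightarrow p4 = F \leftrightarrow T = F
(p5 \oplus (p5 \oplus p4)) \to (p1 \leftrightarrow p4) = T \to F = F
((p3 \oplus p1) \leftrightarrow p3) \oplus ((p5 \oplus (p5 \oplus p4)) \to (p1 \leftrightarrow p4)) = T \oplus F = T
p4 \lor p6 = T \lor T = T
p3 \leftrightarrow (p4 \lor p6) = T \leftrightarrow T = T
p1 \to (p3 \leftrightarrow (p4 \lor p6)) = F \to T = T
\lnot (p1 \to (p3 \leftrightarrow (p4 \lor p6))) = \lnot T = F
(((p3 \oplus p1) \leftrightarrow p3) \oplus ((p5 \oplus (p5 \oplus p4)) \to (p1 \leftrightarrow p4))) \leftrightarrow \lnot (p1 \to (p3 \leftrightarrow (p4 \lor p6))) = T \leftrightarrow F = F
(p6 \leftrightarrow p2) \oplus ((((p3 \oplus p1) \leftrightarrow p3) \oplus ((p5 \oplus (p5 \oplus p4)) \to (p1 \leftrightarrow p4))) \leftrightarrow \lnot (p1 \to (p3 \leftrightarrow (p4 \lor p6)))) = F \oplus F = F
((p6 \leftrightarrow p2) \oplus ((((p3 \oplus p1) \leftrightarrow p3) \oplus ((p5 \oplus (p5 \oplus p4)) \to (p1 \leftrightarrow p4))) \leftrightarrow \lnot (p1 \to (p3 \leftrightarrow (p4 \lor p6))))) \to p2 = F \to F = T
p1 \lor p2 = F \lor F = F
(((p6 \leftrightarrow p2) \oplus ((((p3 \oplus p1) \leftrightarrow p3) \oplus ((p5 \oplus (p5 \oplus p4)) \to (p1 \leftrightarrow p4))) \leftrightarrow \lnot (p1 \to (p3 \leftrightarrow (p4 \lor p6))))) \to p2) \oplus (p1 \lor p2) = T \oplus F = T

T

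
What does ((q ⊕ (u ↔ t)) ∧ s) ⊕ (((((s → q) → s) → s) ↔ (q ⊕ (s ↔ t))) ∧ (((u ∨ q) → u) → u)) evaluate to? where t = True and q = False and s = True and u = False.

u ↔ t = False ↔ True = False
q ⊕ (u ↔ t) = False ⊕ False = False
(q ⊕ (u ↔ t)) ∧ s = False ∧ True = False
s → q = True → False = False
(s → q) → s = False → True = True
((s → q) → s) → s = True → True = True
s ↔ t = True ↔ True = True
q ⊕ (s ↔ t) = False ⊕ True = True
(((s → q) → s) → s) ↔ (q ⊕ (s ↔ t)) = True ↔ True = True
u ∨ q = False ∨ False = False
(u ∨ q) → u = False → False = True
((u ∨ q) → u) → u = True → False = False
((((s → q) → s) → s) ↔ (q ⊕ (s ↔ t))) ∧ (((u ∨ q) → u) → u) = True ∧ False = False
((q ⊕ (u ↔ t)) ∧ s) ⊕ (((((s → q) → s) → s) ↔ (q ⊕ (s ↔ t))) ∧ (((u ∨ q) → u) → u)) = False ⊕ False = False

False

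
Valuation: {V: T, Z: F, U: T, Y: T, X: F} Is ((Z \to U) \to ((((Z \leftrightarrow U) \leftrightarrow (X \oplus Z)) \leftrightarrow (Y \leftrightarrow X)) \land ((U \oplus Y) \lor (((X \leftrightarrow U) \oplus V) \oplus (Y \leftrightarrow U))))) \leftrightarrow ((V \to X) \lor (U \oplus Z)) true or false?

F

Z \to U = F \to T = T
Z \leftrightarrow U = F \leftrightarrow T = F
X \oplus Z = F \oplus F = F
(Z \leftrightarrow U) \leftrightarrow (X \oplus Z) = F \leftrightarrow F = T
Y \leftrightarrow X = T \leftrightarrow F = F
((Z \leftrightarrow U) \leftrightarrow (X \oplus Z)) \leftrightarrow (Y \leftrightarrow X) = T \leftrightarrow F = F
U \oplus Y = T \oplus T = F
X \leftrightarrow U = F \leftrightarrow T = F
(X \leftrightarrow U) \oplus V = F \oplus T = T
Y \leftrightarrow U = T \leftrightarrow T = T
((X \leftrightarrow U) \oplus V) \oplus (Y \leftrightarrow U) = T \oplus T = F
(U \oplus Y) \lor (((X \leftrightarrow U) \oplus V) \oplus (Y \leftrightarrow U)) = F \lor F = F
(((Z \leftrightarrow U) \leftrightarrow (X \oplus Z)) \leftrightarrow (Y \leftrightarrow X)) \land ((U \oplus Y) \lor (((X \leftrightarrow U) \oplus V) \oplus (Y \leftrightarrow U))) = F \land F = F
(Z \to U) \to ((((Z \leftrightarrow U) \leftrightarrow (X \oplus Z)) \leftrightarrow (Y \leftrightarrow X)) \land ((U \oplus Y) \lor (((X \leftrightarrow U) \oplus V) \oplus (Y \leftrightarrow U)))) = T \to F = F
V \to X = T \to F = F
U \oplus Z = T \oplus F = T
(V \to X) \lor (U \oplus Z) = F \lor T = T
((Z \to U) \to ((((Z \leftrightarrow U) \leftrightarrow (X \oplus Z)) \leftrightarrow (Y \leftrightarrow X)) \land ((U \oplus Y) \lor (((X \leftrightarrow U) \oplus V) \oplus (Y \leftrightarrow U))))) \leftrightarrow ((V \to X) \lor (U \oplus Z)) = F \leftrightarrow T = F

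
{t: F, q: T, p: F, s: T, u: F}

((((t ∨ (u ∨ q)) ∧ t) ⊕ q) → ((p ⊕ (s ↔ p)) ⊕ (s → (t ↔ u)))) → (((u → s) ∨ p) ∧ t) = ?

F

Substituting t=F, q=T, p=F, s=T, u=F:
u ∨ q = F ∨ T = T
t ∨ (u ∨ q) = F ∨ T = T
(t ∨ (u ∨ q)) ∧ t = T ∧ F = F
((t ∨ (u ∨ q)) ∧ t) ⊕ q = F ⊕ T = T
s ↔ p = T ↔ F = F
p ⊕ (s ↔ p) = F ⊕ F = F
t ↔ u = F ↔ F = T
s → (t ↔ u) = T → T = T
(p ⊕ (s ↔ p)) ⊕ (s → (t ↔ u)) = F ⊕ T = T
(((t ∨ (u ∨ q)) ∧ t) ⊕ q) → ((p ⊕ (s ↔ p)) ⊕ (s → (t ↔ u))) = T → T = T
u → s = F → T = T
(u → s) ∨ p = T ∨ F = T
((u → s) ∨ p) ∧ t = T ∧ F = F
((((t ∨ (u ∨ q)) ∧ t) ⊕ q) → ((p ⊕ (s ↔ p)) ⊕ (s → (t ↔ u)))) → (((u → s) ∨ p) ∧ t) = T → F = F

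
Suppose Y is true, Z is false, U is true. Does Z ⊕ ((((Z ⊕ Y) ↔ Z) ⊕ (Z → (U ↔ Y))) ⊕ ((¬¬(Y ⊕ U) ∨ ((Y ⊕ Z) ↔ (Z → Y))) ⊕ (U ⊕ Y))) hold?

Z ⊕ Y = F ⊕ T = T
(Z ⊕ Y) ↔ Z = T ↔ F = F
U ↔ Y = T ↔ T = T
Z → (U ↔ Y) = F → T = T
((Z ⊕ Y) ↔ Z) ⊕ (Z → (U ↔ Y)) = F ⊕ T = T
Y ⊕ U = T ⊕ T = F
¬(Y ⊕ U) = ¬F = T
¬¬(Y ⊕ U) = ¬T = F
Y ⊕ Z = T ⊕ F = T
Z → Y = F → T = T
(Y ⊕ Z) ↔ (Z → Y) = T ↔ T = T
¬¬(Y ⊕ U) ∨ ((Y ⊕ Z) ↔ (Z → Y)) = F ∨ T = T
U ⊕ Y = T ⊕ T = F
(¬¬(Y ⊕ U) ∨ ((Y ⊕ Z) ↔ (Z → Y))) ⊕ (U ⊕ Y) = T ⊕ F = T
(((Z ⊕ Y) ↔ Z) ⊕ (Z → (U ↔ Y))) ⊕ ((¬¬(Y ⊕ U) ∨ ((Y ⊕ Z) ↔ (Z → Y))) ⊕ (U ⊕ Y)) = T ⊕ T = F
Z ⊕ ((((Z ⊕ Y) ↔ Z) ⊕ (Z → (U ↔ Y))) ⊕ ((¬¬(Y ⊕ U) ∨ ((Y ⊕ Z) ↔ (Z → Y))) ⊕ (U ⊕ Y))) = F ⊕ F = F

F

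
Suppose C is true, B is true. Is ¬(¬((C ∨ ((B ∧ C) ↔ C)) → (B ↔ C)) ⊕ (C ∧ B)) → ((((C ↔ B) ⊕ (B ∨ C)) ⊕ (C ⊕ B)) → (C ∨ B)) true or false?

T

B ∧ C = T ∧ T = T
(B ∧ C) ↔ C = T ↔ T = T
C ∨ ((B ∧ C) ↔ C) = T ∨ T = T
B ↔ C = T ↔ T = T
(C ∨ ((B ∧ C) ↔ C)) → (B ↔ C) = T → T = T
¬((C ∨ ((B ∧ C) ↔ C)) → (B ↔ C)) = ¬T = F
C ∧ B = T ∧ T = T
¬((C ∨ ((B ∧ C) ↔ C)) → (B ↔ C)) ⊕ (C ∧ B) = F ⊕ T = T
¬(¬((C ∨ ((B ∧ C) ↔ C)) → (B ↔ C)) ⊕ (C ∧ B)) = ¬T = F
C ↔ B = T ↔ T = T
B ∨ C = T ∨ T = T
(C ↔ B) ⊕ (B ∨ C) = T ⊕ T = F
C ⊕ B = T ⊕ T = F
((C ↔ B) ⊕ (B ∨ C)) ⊕ (C ⊕ B) = F ⊕ F = F
C ∨ B = T ∨ T = T
(((C ↔ B) ⊕ (B ∨ C)) ⊕ (C ⊕ B)) → (C ∨ B) = F → T = T
¬(¬((C ∨ ((B ∧ C) ↔ C)) → (B ↔ C)) ⊕ (C ∧ B)) → ((((C ↔ B) ⊕ (B ∨ C)) ⊕ (C ⊕ B)) → (C ∨ B)) = F → T = T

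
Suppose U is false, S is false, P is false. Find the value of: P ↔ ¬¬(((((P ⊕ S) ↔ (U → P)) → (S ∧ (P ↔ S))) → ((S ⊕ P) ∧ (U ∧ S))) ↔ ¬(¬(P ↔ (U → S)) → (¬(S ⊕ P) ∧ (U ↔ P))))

P ⊕ S = F ⊕ F = F
U → P = F → F = T
(P ⊕ S) ↔ (U → P) = F ↔ T = F
P ↔ S = F ↔ F = T
S ∧ (P ↔ S) = F ∧ T = F
((P ⊕ S) ↔ (U → P)) → (S ∧ (P ↔ S)) = F → F = T
S ⊕ P = F ⊕ F = F
U ∧ S = F ∧ F = F
(S ⊕ P) ∧ (U ∧ S) = F ∧ F = F
(((P ⊕ S) ↔ (U → P)) → (S ∧ (P ↔ S))) → ((S ⊕ P) ∧ (U ∧ S)) = T → F = F
U → S = F → F = T
P ↔ (U → S) = F ↔ T = F
¬(P ↔ (U → S)) = ¬F = T
S ⊕ P = F ⊕ F = F
¬(S ⊕ P) = ¬F = T
U ↔ P = F ↔ F = T
¬(S ⊕ P) ∧ (U ↔ P) = T ∧ T = T
¬(P ↔ (U → S)) → (¬(S ⊕ P) ∧ (U ↔ P)) = T → T = T
¬(¬(P ↔ (U → S)) → (¬(S ⊕ P) ∧ (U ↔ P))) = ¬T = F
((((P ⊕ S) ↔ (U → P)) → (S ∧ (P ↔ S))) → ((S ⊕ P) ∧ (U ∧ S))) ↔ ¬(¬(P ↔ (U → S)) → (¬(S ⊕ P) ∧ (U ↔ P))) = F ↔ F = T
¬(((((P ⊕ S) ↔ (U → P)) → (S ∧ (P ↔ S))) → ((S ⊕ P) ∧ (U ∧ S))) ↔ ¬(¬(P ↔ (U → S)) → (¬(S ⊕ P) ∧ (U ↔ P)))) = ¬T = F
¬¬(((((P ⊕ S) ↔ (U → P)) → (S ∧ (P ↔ S))) → ((S ⊕ P) ∧ (U ∧ S))) ↔ ¬(¬(P ↔ (U → S)) → (¬(S ⊕ P) ∧ (U ↔ P)))) = ¬F = T
P ↔ ¬¬(((((P ⊕ S) ↔ (U → P)) → (S ∧ (P ↔ S))) → ((S ⊕ P) ∧ (U ∧ S))) ↔ ¬(¬(P ↔ (U → S)) → (¬(S ⊕ P) ∧ (U ↔ P)))) = F ↔ T = F

F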